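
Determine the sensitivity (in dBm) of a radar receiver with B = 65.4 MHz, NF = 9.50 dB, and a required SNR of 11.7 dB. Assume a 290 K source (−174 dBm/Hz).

−74.6 dBm

Sensitivity = −174 + 10 log₁₀(B) + NF + SNR_min
= −174 + 78.16 + 9.50 + 11.7
= −74.64 dBm → −74.6 dBm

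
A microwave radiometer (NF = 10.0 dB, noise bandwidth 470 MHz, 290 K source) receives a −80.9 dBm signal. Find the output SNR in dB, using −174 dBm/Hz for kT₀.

Noise floor: N = −174 + 10 log₁₀(B) + NF
10 log₁₀(4.70×10⁸) = 86.72 dB
N = −174 + 86.72 + 10.0 = −77.28 dBm
SNR = P_sig − N = −80.9 − (−77.28) = −3.62 dB → −3.6 dB

−3.6 dB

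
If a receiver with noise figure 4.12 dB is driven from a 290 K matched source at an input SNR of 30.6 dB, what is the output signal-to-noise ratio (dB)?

26.48 dB

By definition F = SNR_in/SNR_out, so in dB: SNR_out = SNR_in − NF
SNR_out = 30.6 − 4.12 = 26.48 dB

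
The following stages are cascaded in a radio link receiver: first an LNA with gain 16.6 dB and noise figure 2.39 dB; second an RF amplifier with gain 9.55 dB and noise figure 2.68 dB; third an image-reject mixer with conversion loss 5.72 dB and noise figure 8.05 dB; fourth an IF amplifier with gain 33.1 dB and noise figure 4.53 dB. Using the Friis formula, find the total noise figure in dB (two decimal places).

Convert to linear (a loss of L dB is a gain of −L dB): F_i = 10^(NF_i/10), G_i = 10^(G_i,dB/10)
  Stage 1: F_1 = 10^(2.39/10) = 1.734, G_1 = 10^(16.6/10) = 45.71
  Stage 2: F_2 = 10^(2.68/10) = 1.854, G_2 = 10^(9.55/10) = 9.016
  Stage 3: F_3 = 10^(8.05/10) = 6.383, G_3 = 10^(−5.72/10) = 0.2679
  Stage 4: F_4 = 10^(4.53/10) = 2.838, G_4 = 10^(33.1/10) = 2042
Friis cascade:
  F = 1.734 + (1.854 − 1)/45.71 + (6.383 − 1)/412.1 + (2.838 − 1)/110.4 = 1.782
NF = 10 log₁₀(1.782) = 2.51 dB

2.51 dB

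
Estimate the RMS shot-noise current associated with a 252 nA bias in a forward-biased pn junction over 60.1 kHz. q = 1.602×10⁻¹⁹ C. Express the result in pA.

69.7 pA

I_n = √(2qI·B)
2qI·B = 2 × 1.602×10⁻¹⁹ × 2.52×10⁻⁷ × 6.01×10⁴ = 4.85×10⁻²¹ A²
I_n = √(4.85×10⁻²¹) = 6.97×10⁻¹¹ A = 69.7 pA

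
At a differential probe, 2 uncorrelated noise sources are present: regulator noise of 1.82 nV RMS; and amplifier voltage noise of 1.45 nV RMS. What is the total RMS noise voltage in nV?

2.33 nV

Uncorrelated sources add in power (mean-square): V_tot = √(ΣV_i²)
V_tot = √[(1.82×10⁻⁹)² + (1.45×10⁻⁹)²] = 2.33×10⁻⁹ V = 2.33 nV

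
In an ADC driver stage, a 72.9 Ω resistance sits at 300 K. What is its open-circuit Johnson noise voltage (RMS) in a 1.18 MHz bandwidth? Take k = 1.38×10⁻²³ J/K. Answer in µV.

1.19 µV

V_n = √(4kTRB)
4kTRB = 4 × 1.38×10⁻²³ × 300 × 7.29×10¹ × 1.18×10⁶ = 1.42×10⁻¹² V²
V_n = √(1.42×10⁻¹²) = 1.19×10⁻⁶ V = 1.19 µV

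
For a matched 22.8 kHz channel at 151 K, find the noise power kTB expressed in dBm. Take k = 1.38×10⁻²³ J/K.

−133.2 dBm

P_n = kTB = 1.38×10⁻²³ × 151 × 2.28×10⁴ = 4.75×10⁻¹⁷ W
In dBm: 10 log₁₀(4.75×10⁻¹⁷ / 10⁻³) = −133.2 dBm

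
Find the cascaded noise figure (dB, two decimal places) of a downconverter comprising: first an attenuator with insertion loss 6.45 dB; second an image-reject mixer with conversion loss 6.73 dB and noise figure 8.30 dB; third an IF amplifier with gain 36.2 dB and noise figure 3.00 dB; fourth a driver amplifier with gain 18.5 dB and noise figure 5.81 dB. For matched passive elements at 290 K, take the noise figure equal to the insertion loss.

Convert to linear (a loss of L dB is a gain of −L dB): F_i = 10^(NF_i/10), G_i = 10^(G_i,dB/10)
  Stage 1: F_1 = 10^(6.45/10) = 4.416, G_1 = 10^(−6.45/10) = 0.2265
  Stage 2: F_2 = 10^(8.30/10) = 6.761, G_2 = 10^(−6.73/10) = 0.2123
  Stage 3: F_3 = 10^(3.00/10) = 1.995, G_3 = 10^(36.2/10) = 4169
  Stage 4: F_4 = 10^(5.81/10) = 3.811, G_4 = 10^(18.5/10) = 70.79
Friis cascade:
  F = 4.416 + (6.761 − 1)/0.2265 + (1.995 − 1)/0.04808 + (3.811 − 1)/200.4 = 50.57
NF = 10 log₁₀(50.57) = 17.04 dB

17.04 dB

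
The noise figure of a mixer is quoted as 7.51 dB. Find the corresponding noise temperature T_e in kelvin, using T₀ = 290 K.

F = 10^(7.51/10) = 5.63638
T_e = (F − 1)·T₀ = (5.63638 − 1) × 290 = 1345 K

1345 K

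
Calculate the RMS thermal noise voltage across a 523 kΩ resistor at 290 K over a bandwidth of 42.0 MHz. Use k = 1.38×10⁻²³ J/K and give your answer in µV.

V_n = √(4kTRB)
4kTRB = 4 × 1.38×10⁻²³ × 290 × 5.23×10⁵ × 4.20×10⁷ = 3.52×10⁻⁷ V²
V_n = √(3.52×10⁻⁷) = 5.93×10⁻⁴ V = 593 µV

593 µV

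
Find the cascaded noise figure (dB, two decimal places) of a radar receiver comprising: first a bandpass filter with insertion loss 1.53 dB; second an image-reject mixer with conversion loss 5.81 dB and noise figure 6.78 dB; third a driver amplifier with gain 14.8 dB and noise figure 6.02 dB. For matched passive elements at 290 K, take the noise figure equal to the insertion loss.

Convert to linear (a loss of L dB is a gain of −L dB): F_i = 10^(NF_i/10), G_i = 10^(G_i,dB/10)
  Stage 1: F_1 = 10^(1.53/10) = 1.422, G_1 = 10^(−1.53/10) = 0.7031
  Stage 2: F_2 = 10^(6.78/10) = 4.764, G_2 = 10^(−5.81/10) = 0.2624
  Stage 3: F_3 = 10^(6.02/10) = 3.999, G_3 = 10^(14.8/10) = 30.20
Friis cascade:
  F = 1.422 + (4.764 − 1)/0.7031 + (3.999 − 1)/0.1845 = 23.03
NF = 10 log₁₀(23.03) = 13.62 dB

13.62 dB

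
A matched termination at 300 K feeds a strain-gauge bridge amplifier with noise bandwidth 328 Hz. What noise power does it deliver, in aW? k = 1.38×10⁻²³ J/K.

P_n = kTB = 1.38×10⁻²³ × 300 × 3.28×10² = 1.36×10⁻¹⁸ W = 1.36 aW

1.36 aW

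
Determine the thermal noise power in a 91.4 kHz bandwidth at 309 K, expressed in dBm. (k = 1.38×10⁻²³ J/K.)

−124.1 dBm

P_n = kTB = 1.38×10⁻²³ × 309 × 9.14×10⁴ = 3.90×10⁻¹⁶ W
In dBm: 10 log₁₀(3.90×10⁻¹⁶ / 10⁻³) = −124.1 dBm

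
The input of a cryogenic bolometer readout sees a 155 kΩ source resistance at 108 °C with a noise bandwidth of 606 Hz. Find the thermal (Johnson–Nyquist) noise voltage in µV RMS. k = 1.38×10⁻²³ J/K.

T = 108 °C + 273.15 = 381.15 K
V_n = √(4kTRB)
4kTRB = 4 × 1.38×10⁻²³ × 381.15 × 1.55×10⁵ × 6.06×10² = 1.98×10⁻¹² V²
V_n = √(1.98×10⁻¹²) = 1.41×10⁻⁶ V = 1.41 µV

1.41 µV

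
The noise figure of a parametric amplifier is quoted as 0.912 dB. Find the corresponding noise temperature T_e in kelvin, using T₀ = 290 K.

67.8 K

F = 10^(0.912/10) = 1.23367
T_e = (F − 1)·T₀ = (1.23367 − 1) × 290 = 67.8 K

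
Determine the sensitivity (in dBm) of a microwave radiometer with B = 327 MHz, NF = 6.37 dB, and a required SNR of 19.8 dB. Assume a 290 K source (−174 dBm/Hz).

Sensitivity = −174 + 10 log₁₀(B) + NF + SNR_min
= −174 + 85.15 + 6.37 + 19.8
= −62.68 dBm → −62.7 dBm

−62.7 dBm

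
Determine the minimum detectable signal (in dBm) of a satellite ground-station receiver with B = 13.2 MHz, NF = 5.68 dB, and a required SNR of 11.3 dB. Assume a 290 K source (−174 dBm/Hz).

−85.8 dBm

Sensitivity = −174 + 10 log₁₀(B) + NF + SNR_min
= −174 + 71.21 + 5.68 + 11.3
= −85.81 dBm → −85.8 dBm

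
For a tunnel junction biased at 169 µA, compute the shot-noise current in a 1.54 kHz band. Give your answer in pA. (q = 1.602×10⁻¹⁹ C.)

I_n = √(2qI·B)
2qI·B = 2 × 1.602×10⁻¹⁹ × 1.69×10⁻⁴ × 1.54×10³ = 8.34×10⁻²⁰ A²
I_n = √(8.34×10⁻²⁰) = 2.89×10⁻¹⁰ A = 289 pA

289 pA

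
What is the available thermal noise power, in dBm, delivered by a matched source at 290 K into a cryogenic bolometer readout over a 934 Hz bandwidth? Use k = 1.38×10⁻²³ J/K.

−144.3 dBm

P_n = kTB = 1.38×10⁻²³ × 290 × 9.34×10² = 3.74×10⁻¹⁸ W
In dBm: 10 log₁₀(3.74×10⁻¹⁸ / 10⁻³) = −144.3 dBm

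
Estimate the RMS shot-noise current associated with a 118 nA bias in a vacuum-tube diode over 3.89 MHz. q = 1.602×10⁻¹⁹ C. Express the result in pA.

I_n = √(2qI·B)
2qI·B = 2 × 1.602×10⁻¹⁹ × 1.18×10⁻⁷ × 3.89×10⁶ = 1.47×10⁻¹⁹ A²
I_n = √(1.47×10⁻¹⁹) = 3.83×10⁻¹⁰ A = 383 pA

383 pA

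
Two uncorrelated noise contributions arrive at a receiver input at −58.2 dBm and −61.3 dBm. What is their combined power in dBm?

Convert to linear, add, convert back:
P₁ = 1.51×10⁻⁹ W, P₂ = 7.41×10⁻¹⁰ W
P_tot = 2.25×10⁻⁹ W → 10 log₁₀(P_tot / 10⁻³) = −56.5 dBm

−56.5 dBm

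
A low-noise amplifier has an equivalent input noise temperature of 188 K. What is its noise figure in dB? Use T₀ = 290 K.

2.17 dB

F = 1 + T_e/T₀ = 1 + 188/290 = 1.64828
NF = 10 log₁₀(1.64828) = 2.17 dB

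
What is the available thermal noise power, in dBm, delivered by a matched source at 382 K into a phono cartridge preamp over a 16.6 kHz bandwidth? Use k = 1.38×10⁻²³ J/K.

P_n = kTB = 1.38×10⁻²³ × 382 × 1.66×10⁴ = 8.75×10⁻¹⁷ W
In dBm: 10 log₁₀(8.75×10⁻¹⁷ / 10⁻³) = −130.6 dBm

−130.6 dBm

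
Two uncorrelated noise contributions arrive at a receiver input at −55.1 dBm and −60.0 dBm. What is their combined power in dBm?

−53.9 dBm

Convert to linear, add, convert back:
P₁ = 3.09×10⁻⁹ W, P₂ = 1.00×10⁻⁹ W
P_tot = 4.09×10⁻⁹ W → 10 log₁₀(P_tot / 10⁻³) = −53.9 dBm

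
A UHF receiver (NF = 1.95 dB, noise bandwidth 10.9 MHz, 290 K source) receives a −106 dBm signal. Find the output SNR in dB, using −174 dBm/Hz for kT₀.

−4.3 dB

Noise floor: N = −174 + 10 log₁₀(B) + NF
10 log₁₀(1.09×10⁷) = 70.37 dB
N = −174 + 70.37 + 1.95 = −101.68 dBm
SNR = P_sig − N = −106 − (−101.68) = −4.32 dB → −4.3 dB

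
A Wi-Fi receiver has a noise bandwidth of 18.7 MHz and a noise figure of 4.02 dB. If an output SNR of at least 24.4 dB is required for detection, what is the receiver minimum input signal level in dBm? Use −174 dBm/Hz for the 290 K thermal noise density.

Sensitivity = −174 + 10 log₁₀(B) + NF + SNR_min
= −174 + 72.72 + 4.02 + 24.4
= −72.86 dBm → −72.9 dBm

−72.9 dBm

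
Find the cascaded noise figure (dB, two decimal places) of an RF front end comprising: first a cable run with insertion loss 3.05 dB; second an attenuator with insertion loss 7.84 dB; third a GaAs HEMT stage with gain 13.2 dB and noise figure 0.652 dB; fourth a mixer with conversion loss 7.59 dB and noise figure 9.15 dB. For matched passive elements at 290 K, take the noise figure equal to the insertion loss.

Convert to linear (a loss of L dB is a gain of −L dB): F_i = 10^(NF_i/10), G_i = 10^(G_i,dB/10)
  Stage 1: F_1 = 10^(3.05/10) = 2.018, G_1 = 10^(−3.05/10) = 0.4955
  Stage 2: F_2 = 10^(7.84/10) = 6.081, G_2 = 10^(−7.84/10) = 0.1644
  Stage 3: F_3 = 10^(0.652/10) = 1.162, G_3 = 10^(13.2/10) = 20.89
  Stage 4: F_4 = 10^(9.15/10) = 8.222, G_4 = 10^(−7.59/10) = 0.1742
Friis cascade:
  F = 2.018 + (6.081 − 1)/0.4955 + (1.162 − 1)/0.08147 + (8.222 − 1)/1.702 = 18.51
NF = 10 log₁₀(18.51) = 12.67 dB

12.67 dB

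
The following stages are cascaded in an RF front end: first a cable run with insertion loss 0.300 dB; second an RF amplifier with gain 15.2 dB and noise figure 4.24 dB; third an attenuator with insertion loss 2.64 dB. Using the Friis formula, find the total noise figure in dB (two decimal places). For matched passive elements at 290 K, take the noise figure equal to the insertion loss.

4.58 dB

Convert to linear (a loss of L dB is a gain of −L dB): F_i = 10^(NF_i/10), G_i = 10^(G_i,dB/10)
  Stage 1: F_1 = 10^(0.300/10) = 1.072, G_1 = 10^(−0.300/10) = 0.9333
  Stage 2: F_2 = 10^(4.24/10) = 2.655, G_2 = 10^(15.2/10) = 33.11
  Stage 3: F_3 = 10^(2.64/10) = 1.837, G_3 = 10^(−2.64/10) = 0.5445
Friis cascade:
  F = 1.072 + (2.655 − 1)/0.9333 + (1.837 − 1)/30.90 = 2.872
NF = 10 log₁₀(2.872) = 4.58 dB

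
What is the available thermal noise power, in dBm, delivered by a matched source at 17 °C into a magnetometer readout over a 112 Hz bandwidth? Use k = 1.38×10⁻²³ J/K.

−153.5 dBm

T = 17 °C + 273.15 = 290.15 K
P_n = kTB = 1.38×10⁻²³ × 290.15 × 1.12×10² = 4.48×10⁻¹⁹ W
In dBm: 10 log₁₀(4.48×10⁻¹⁹ / 10⁻³) = −153.5 dBm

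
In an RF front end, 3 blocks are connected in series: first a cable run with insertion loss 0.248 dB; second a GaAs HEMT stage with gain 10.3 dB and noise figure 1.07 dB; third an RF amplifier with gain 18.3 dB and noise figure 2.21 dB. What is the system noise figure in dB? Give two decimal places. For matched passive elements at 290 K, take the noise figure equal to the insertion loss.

Convert to linear (a loss of L dB is a gain of −L dB): F_i = 10^(NF_i/10), G_i = 10^(G_i,dB/10)
  Stage 1: F_1 = 10^(0.248/10) = 1.059, G_1 = 10^(−0.248/10) = 0.9445
  Stage 2: F_2 = 10^(1.07/10) = 1.279, G_2 = 10^(10.3/10) = 10.72
  Stage 3: F_3 = 10^(2.21/10) = 1.663, G_3 = 10^(18.3/10) = 67.61
Friis cascade:
  F = 1.059 + (1.279 − 1)/0.9445 + (1.663 − 1)/10.12 = 1.420
NF = 10 log₁₀(1.420) = 1.52 dB

1.52 dB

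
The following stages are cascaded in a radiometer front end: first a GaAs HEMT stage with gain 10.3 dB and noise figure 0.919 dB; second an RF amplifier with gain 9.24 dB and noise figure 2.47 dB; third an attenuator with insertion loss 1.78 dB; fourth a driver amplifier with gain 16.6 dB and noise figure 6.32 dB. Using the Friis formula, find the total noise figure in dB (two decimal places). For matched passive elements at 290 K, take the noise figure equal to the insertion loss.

Convert to linear (a loss of L dB is a gain of −L dB): F_i = 10^(NF_i/10), G_i = 10^(G_i,dB/10)
  Stage 1: F_1 = 10^(0.919/10) = 1.236, G_1 = 10^(10.3/10) = 10.72
  Stage 2: F_2 = 10^(2.47/10) = 1.766, G_2 = 10^(9.24/10) = 8.395
  Stage 3: F_3 = 10^(1.78/10) = 1.507, G_3 = 10^(−1.78/10) = 0.6637
  Stage 4: F_4 = 10^(6.32/10) = 4.285, G_4 = 10^(16.6/10) = 45.71
Friis cascade:
  F = 1.236 + (1.766 − 1)/10.72 + (1.507 − 1)/89.95 + (4.285 − 1)/59.70 = 1.368
NF = 10 log₁₀(1.368) = 1.36 dB

1.36 dB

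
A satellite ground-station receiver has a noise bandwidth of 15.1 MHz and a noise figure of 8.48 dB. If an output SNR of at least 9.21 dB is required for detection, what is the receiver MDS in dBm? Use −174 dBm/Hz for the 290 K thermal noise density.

−84.5 dBm

Sensitivity = −174 + 10 log₁₀(B) + NF + SNR_min
= −174 + 71.79 + 8.48 + 9.21
= −84.52 dBm → −84.5 dBm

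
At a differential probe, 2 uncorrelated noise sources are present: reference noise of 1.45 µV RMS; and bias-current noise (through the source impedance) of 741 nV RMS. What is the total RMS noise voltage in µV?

1.63 µV

Uncorrelated sources add in power (mean-square): V_tot = √(ΣV_i²)
V_tot = √[(1.45×10⁻⁶)² + (7.41×10⁻⁷)²] = 1.63×10⁻⁶ V = 1.63 µV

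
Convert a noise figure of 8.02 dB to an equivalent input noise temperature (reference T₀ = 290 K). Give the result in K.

F = 10^(8.02/10) = 6.3387
T_e = (F − 1)·T₀ = (6.3387 − 1) × 290 = 1548 K

1548 K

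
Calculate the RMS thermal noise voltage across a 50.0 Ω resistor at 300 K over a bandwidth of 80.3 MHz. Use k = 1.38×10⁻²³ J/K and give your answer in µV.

8.15 µV

V_n = √(4kTRB)
4kTRB = 4 × 1.38×10⁻²³ × 300 × 5.00×10¹ × 8.03×10⁷ = 6.65×10⁻¹¹ V²
V_n = √(6.65×10⁻¹¹) = 8.15×10⁻⁶ V = 8.15 µV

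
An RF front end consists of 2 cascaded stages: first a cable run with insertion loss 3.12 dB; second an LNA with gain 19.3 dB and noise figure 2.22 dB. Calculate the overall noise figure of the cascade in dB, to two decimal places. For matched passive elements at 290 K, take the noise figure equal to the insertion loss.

5.34 dB

Convert to linear (a loss of L dB is a gain of −L dB): F_i = 10^(NF_i/10), G_i = 10^(G_i,dB/10)
  Stage 1: F_1 = 10^(3.12/10) = 2.051, G_1 = 10^(−3.12/10) = 0.4875
  Stage 2: F_2 = 10^(2.22/10) = 1.667, G_2 = 10^(19.3/10) = 85.11
Friis cascade:
  F = 2.051 + (1.667 − 1)/0.4875 = 3.420
NF = 10 log₁₀(3.420) = 5.34 dB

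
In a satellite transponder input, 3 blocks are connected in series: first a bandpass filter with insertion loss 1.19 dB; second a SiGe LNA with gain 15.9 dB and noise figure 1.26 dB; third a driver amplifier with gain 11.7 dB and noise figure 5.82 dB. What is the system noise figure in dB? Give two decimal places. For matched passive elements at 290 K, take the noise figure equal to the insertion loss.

Convert to linear (a loss of L dB is a gain of −L dB): F_i = 10^(NF_i/10), G_i = 10^(G_i,dB/10)
  Stage 1: F_1 = 10^(1.19/10) = 1.315, G_1 = 10^(−1.19/10) = 0.7603
  Stage 2: F_2 = 10^(1.26/10) = 1.337, G_2 = 10^(15.9/10) = 38.90
  Stage 3: F_3 = 10^(5.82/10) = 3.819, G_3 = 10^(11.7/10) = 14.79
Friis cascade:
  F = 1.315 + (1.337 − 1)/0.7603 + (3.819 − 1)/29.58 = 1.853
NF = 10 log₁₀(1.853) = 2.68 dB

2.68 dB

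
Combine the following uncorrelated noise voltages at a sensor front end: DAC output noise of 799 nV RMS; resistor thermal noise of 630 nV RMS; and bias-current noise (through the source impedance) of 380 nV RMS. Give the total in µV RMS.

Uncorrelated sources add in power (mean-square): V_tot = √(ΣV_i²)
V_tot = √[(7.99×10⁻⁷)² + (6.30×10⁻⁷)² + (3.80×10⁻⁷)²] = 1.09×10⁻⁶ V = 1.09 µV

1.09 µV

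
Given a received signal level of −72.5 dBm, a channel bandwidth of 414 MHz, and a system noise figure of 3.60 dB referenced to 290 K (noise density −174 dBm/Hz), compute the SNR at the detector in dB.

11.7 dB

Noise floor: N = −174 + 10 log₁₀(B) + NF
10 log₁₀(4.14×10⁸) = 86.17 dB
N = −174 + 86.17 + 3.60 = −84.23 dBm
SNR = P_sig − N = −72.5 − (−84.23) = 11.73 dB → 11.7 dB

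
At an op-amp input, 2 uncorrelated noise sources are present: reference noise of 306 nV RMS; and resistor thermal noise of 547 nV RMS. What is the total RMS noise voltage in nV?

627 nV

Uncorrelated sources add in power (mean-square): V_tot = √(ΣV_i²)
V_tot = √[(3.06×10⁻⁷)² + (5.47×10⁻⁷)²] = 6.27×10⁻⁷ V = 627 nV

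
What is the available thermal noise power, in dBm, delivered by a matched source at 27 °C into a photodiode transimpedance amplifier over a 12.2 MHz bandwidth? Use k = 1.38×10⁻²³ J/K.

−103.0 dBm

T = 27 °C + 273.15 = 300.15 K
P_n = kTB = 1.38×10⁻²³ × 300.15 × 1.22×10⁷ = 5.05×10⁻¹⁴ W
In dBm: 10 log₁₀(5.05×10⁻¹⁴ / 10⁻³) = −103.0 dBm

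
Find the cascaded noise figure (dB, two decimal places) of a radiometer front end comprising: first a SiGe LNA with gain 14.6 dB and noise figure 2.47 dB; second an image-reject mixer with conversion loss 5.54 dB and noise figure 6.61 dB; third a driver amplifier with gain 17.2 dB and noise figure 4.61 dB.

3.27 dB

Convert to linear (a loss of L dB is a gain of −L dB): F_i = 10^(NF_i/10), G_i = 10^(G_i,dB/10)
  Stage 1: F_1 = 10^(2.47/10) = 1.766, G_1 = 10^(14.6/10) = 28.84
  Stage 2: F_2 = 10^(6.61/10) = 4.581, G_2 = 10^(−5.54/10) = 0.2793
  Stage 3: F_3 = 10^(4.61/10) = 2.891, G_3 = 10^(17.2/10) = 52.48
Friis cascade:
  F = 1.766 + (4.581 − 1)/28.84 + (2.891 − 1)/8.054 = 2.125
NF = 10 log₁₀(2.125) = 3.27 dB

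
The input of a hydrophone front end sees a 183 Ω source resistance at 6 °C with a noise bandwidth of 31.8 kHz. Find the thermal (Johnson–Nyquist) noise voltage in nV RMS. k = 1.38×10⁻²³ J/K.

T = 6 °C + 273.15 = 279.15 K
V_n = √(4kTRB)
4kTRB = 4 × 1.38×10⁻²³ × 279.15 × 1.83×10² × 3.18×10⁴ = 8.97×10⁻¹⁴ V²
V_n = √(8.97×10⁻¹⁴) = 2.99×10⁻⁷ V = 299 nV

299 nV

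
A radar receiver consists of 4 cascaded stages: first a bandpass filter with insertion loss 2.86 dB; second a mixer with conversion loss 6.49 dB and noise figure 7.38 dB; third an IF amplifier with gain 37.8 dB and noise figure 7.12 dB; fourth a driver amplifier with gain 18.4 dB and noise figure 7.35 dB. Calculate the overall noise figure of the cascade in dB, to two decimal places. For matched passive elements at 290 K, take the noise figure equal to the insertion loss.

Convert to linear (a loss of L dB is a gain of −L dB): F_i = 10^(NF_i/10), G_i = 10^(G_i,dB/10)
  Stage 1: F_1 = 10^(2.86/10) = 1.932, G_1 = 10^(−2.86/10) = 0.5176
  Stage 2: F_2 = 10^(7.38/10) = 5.470, G_2 = 10^(−6.49/10) = 0.2244
  Stage 3: F_3 = 10^(7.12/10) = 5.152, G_3 = 10^(37.8/10) = 6026
  Stage 4: F_4 = 10^(7.35/10) = 5.433, G_4 = 10^(18.4/10) = 69.18
Friis cascade:
  F = 1.932 + (5.470 − 1)/0.5176 + (5.152 − 1)/0.1161 + (5.433 − 1)/699.8 = 46.33
NF = 10 log₁₀(46.33) = 16.66 dB

16.66 dB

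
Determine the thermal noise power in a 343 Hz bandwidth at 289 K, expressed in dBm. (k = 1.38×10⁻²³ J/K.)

P_n = kTB = 1.38×10⁻²³ × 289 × 3.43×10² = 1.37×10⁻¹⁸ W
In dBm: 10 log₁₀(1.37×10⁻¹⁸ / 10⁻³) = −148.6 dBm

−148.6 dBm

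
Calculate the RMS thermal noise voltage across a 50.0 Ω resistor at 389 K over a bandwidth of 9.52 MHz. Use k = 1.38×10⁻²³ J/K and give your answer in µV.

3.20 µV

V_n = √(4kTRB)
4kTRB = 4 × 1.38×10⁻²³ × 389 × 5.00×10¹ × 9.52×10⁶ = 1.02×10⁻¹¹ V²
V_n = √(1.02×10⁻¹¹) = 3.20×10⁻⁶ V = 3.20 µV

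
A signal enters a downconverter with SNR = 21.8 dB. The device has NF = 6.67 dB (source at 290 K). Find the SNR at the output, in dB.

By definition F = SNR_in/SNR_out, so in dB: SNR_out = SNR_in − NF
SNR_out = 21.8 − 6.67 = 15.13 dB

15.13 dB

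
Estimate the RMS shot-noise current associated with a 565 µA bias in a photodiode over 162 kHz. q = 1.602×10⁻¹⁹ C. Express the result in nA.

I_n = √(2qI·B)
2qI·B = 2 × 1.602×10⁻¹⁹ × 5.65×10⁻⁴ × 1.62×10⁵ = 2.93×10⁻¹⁷ A²
I_n = √(2.93×10⁻¹⁷) = 5.42×10⁻⁹ A = 5.42 nA

5.42 nA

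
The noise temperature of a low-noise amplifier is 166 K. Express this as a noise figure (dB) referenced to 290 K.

1.97 dB

F = 1 + T_e/T₀ = 1 + 166/290 = 1.57241
NF = 10 log₁₀(1.57241) = 1.97 dB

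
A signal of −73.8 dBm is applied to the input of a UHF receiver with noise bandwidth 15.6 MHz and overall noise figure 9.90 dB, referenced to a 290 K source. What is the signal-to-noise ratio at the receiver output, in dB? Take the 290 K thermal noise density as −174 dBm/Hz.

18.4 dB

Noise floor: N = −174 + 10 log₁₀(B) + NF
10 log₁₀(1.56×10⁷) = 71.93 dB
N = −174 + 71.93 + 9.90 = −92.17 dBm
SNR = P_sig − N = −73.8 − (−92.17) = 18.37 dB → 18.4 dB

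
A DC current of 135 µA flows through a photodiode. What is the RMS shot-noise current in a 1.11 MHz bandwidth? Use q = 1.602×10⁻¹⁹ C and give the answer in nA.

I_n = √(2qI·B)
2qI·B = 2 × 1.602×10⁻¹⁹ × 1.35×10⁻⁴ × 1.11×10⁶ = 4.80×10⁻¹⁷ A²
I_n = √(4.80×10⁻¹⁷) = 6.93×10⁻⁹ A = 6.93 nA

6.93 nA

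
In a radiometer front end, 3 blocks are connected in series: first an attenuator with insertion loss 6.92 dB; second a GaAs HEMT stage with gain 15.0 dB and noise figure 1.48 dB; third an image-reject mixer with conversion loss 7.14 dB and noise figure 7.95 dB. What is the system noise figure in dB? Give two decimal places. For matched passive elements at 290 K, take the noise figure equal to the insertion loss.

8.88 dB

Convert to linear (a loss of L dB is a gain of −L dB): F_i = 10^(NF_i/10), G_i = 10^(G_i,dB/10)
  Stage 1: F_1 = 10^(6.92/10) = 4.920, G_1 = 10^(−6.92/10) = 0.2032
  Stage 2: F_2 = 10^(1.48/10) = 1.406, G_2 = 10^(15.0/10) = 31.62
  Stage 3: F_3 = 10^(7.95/10) = 6.237, G_3 = 10^(−7.14/10) = 0.1932
Friis cascade:
  F = 4.920 + (1.406 − 1)/0.2032 + (6.237 − 1)/6.427 = 7.733
NF = 10 log₁₀(7.733) = 8.88 dB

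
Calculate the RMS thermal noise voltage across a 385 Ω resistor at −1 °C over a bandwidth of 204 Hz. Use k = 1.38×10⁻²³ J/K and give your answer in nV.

34.3 nV

T = −1 °C + 273.15 = 272.15 K
V_n = √(4kTRB)
4kTRB = 4 × 1.38×10⁻²³ × 272.15 × 3.85×10² × 2.04×10² = 1.18×10⁻¹⁵ V²
V_n = √(1.18×10⁻¹⁵) = 3.43×10⁻⁸ V = 34.3 nV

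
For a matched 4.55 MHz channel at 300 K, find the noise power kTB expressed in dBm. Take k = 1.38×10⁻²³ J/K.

−107.2 dBm

P_n = kTB = 1.38×10⁻²³ × 300 × 4.55×10⁶ = 1.88×10⁻¹⁴ W
In dBm: 10 log₁₀(1.88×10⁻¹⁴ / 10⁻³) = −107.2 dBm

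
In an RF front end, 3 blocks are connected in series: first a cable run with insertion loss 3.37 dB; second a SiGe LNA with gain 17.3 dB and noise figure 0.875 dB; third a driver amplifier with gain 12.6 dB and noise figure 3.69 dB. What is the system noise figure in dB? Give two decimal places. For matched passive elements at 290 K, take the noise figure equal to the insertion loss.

4.33 dB

Convert to linear (a loss of L dB is a gain of −L dB): F_i = 10^(NF_i/10), G_i = 10^(G_i,dB/10)
  Stage 1: F_1 = 10^(3.37/10) = 2.173, G_1 = 10^(−3.37/10) = 0.4603
  Stage 2: F_2 = 10^(0.875/10) = 1.223, G_2 = 10^(17.3/10) = 53.70
  Stage 3: F_3 = 10^(3.69/10) = 2.339, G_3 = 10^(12.6/10) = 18.20
Friis cascade:
  F = 2.173 + (1.223 − 1)/0.4603 + (2.339 − 1)/24.72 = 2.712
NF = 10 log₁₀(2.712) = 4.33 dB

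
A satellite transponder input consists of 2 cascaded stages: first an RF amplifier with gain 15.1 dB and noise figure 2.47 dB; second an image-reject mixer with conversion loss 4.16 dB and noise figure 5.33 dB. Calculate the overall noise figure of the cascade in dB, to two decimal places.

2.65 dB

Convert to linear (a loss of L dB is a gain of −L dB): F_i = 10^(NF_i/10), G_i = 10^(G_i,dB/10)
  Stage 1: F_1 = 10^(2.47/10) = 1.766, G_1 = 10^(15.1/10) = 32.36
  Stage 2: F_2 = 10^(5.33/10) = 3.412, G_2 = 10^(−4.16/10) = 0.3837
Friis cascade:
  F = 1.766 + (3.412 − 1)/32.36 = 1.841
NF = 10 log₁₀(1.841) = 2.65 dB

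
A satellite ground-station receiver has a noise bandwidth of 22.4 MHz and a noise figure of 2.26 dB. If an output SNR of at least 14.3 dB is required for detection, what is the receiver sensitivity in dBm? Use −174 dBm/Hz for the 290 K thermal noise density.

−83.9 dBm

Sensitivity = −174 + 10 log₁₀(B) + NF + SNR_min
= −174 + 73.5 + 2.26 + 14.3
= −83.94 dBm → −83.9 dBm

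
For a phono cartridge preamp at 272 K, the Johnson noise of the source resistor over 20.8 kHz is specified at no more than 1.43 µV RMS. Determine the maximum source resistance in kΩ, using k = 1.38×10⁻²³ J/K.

Johnson–Nyquist: V_n = √(4kTRB) ⇒ R = V_n² / (4kTB)
4kTB = 4 × 1.38×10⁻²³ × 272 × 2.08×10⁴ = 3.12×10⁻¹⁶
R = (1.43×10⁻⁶)² / 3.12×10⁻¹⁶ = 6.55×10³ Ω = 6.55 kΩ

6.55 kΩ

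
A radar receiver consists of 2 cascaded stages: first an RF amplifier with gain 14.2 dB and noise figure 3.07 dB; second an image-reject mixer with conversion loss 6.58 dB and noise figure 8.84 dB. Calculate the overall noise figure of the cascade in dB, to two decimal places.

3.58 dB

Convert to linear (a loss of L dB is a gain of −L dB): F_i = 10^(NF_i/10), G_i = 10^(G_i,dB/10)
  Stage 1: F_1 = 10^(3.07/10) = 2.028, G_1 = 10^(14.2/10) = 26.30
  Stage 2: F_2 = 10^(8.84/10) = 7.656, G_2 = 10^(−6.58/10) = 0.2198
Friis cascade:
  F = 2.028 + (7.656 − 1)/26.30 = 2.281
NF = 10 log₁₀(2.281) = 3.58 dB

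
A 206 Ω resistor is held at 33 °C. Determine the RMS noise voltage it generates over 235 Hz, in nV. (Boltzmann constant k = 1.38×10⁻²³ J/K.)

T = 33 °C + 273.15 = 306.15 K
V_n = √(4kTRB)
4kTRB = 4 × 1.38×10⁻²³ × 306.15 × 2.06×10² × 2.35×10² = 8.18×10⁻¹⁶ V²
V_n = √(8.18×10⁻¹⁶) = 2.86×10⁻⁸ V = 28.6 nV

28.6 nV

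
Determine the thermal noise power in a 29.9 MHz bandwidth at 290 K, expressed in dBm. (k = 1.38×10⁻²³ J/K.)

P_n = kTB = 1.38×10⁻²³ × 290 × 2.99×10⁷ = 1.20×10⁻¹³ W
In dBm: 10 log₁₀(1.20×10⁻¹³ / 10⁻³) = −99.2 dBm

−99.2 dBm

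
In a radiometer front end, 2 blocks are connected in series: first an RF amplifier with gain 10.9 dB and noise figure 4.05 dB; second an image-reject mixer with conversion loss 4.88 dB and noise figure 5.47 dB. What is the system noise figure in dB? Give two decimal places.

4.39 dB

Convert to linear (a loss of L dB is a gain of −L dB): F_i = 10^(NF_i/10), G_i = 10^(G_i,dB/10)
  Stage 1: F_1 = 10^(4.05/10) = 2.541, G_1 = 10^(10.9/10) = 12.30
  Stage 2: F_2 = 10^(5.47/10) = 3.524, G_2 = 10^(−4.88/10) = 0.3251
Friis cascade:
  F = 2.541 + (3.524 − 1)/12.30 = 2.746
NF = 10 log₁₀(2.746) = 4.39 dB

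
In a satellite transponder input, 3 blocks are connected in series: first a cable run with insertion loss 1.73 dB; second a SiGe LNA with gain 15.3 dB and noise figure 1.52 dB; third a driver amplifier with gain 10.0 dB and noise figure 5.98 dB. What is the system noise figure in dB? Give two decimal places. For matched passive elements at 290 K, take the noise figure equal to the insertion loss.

3.51 dB

Convert to linear (a loss of L dB is a gain of −L dB): F_i = 10^(NF_i/10), G_i = 10^(G_i,dB/10)
  Stage 1: F_1 = 10^(1.73/10) = 1.489, G_1 = 10^(−1.73/10) = 0.6714
  Stage 2: F_2 = 10^(1.52/10) = 1.419, G_2 = 10^(15.3/10) = 33.88
  Stage 3: F_3 = 10^(5.98/10) = 3.963, G_3 = 10^(10.0/10) = 10.00
Friis cascade:
  F = 1.489 + (1.419 − 1)/0.6714 + (3.963 − 1)/22.75 = 2.244
NF = 10 log₁₀(2.244) = 3.51 dB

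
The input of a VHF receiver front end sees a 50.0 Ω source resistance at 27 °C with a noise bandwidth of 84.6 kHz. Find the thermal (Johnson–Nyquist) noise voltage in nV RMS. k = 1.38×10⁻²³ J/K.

T = 27 °C + 273.15 = 300.15 K
V_n = √(4kTRB)
4kTRB = 4 × 1.38×10⁻²³ × 300.15 × 5.00×10¹ × 8.46×10⁴ = 7.01×10⁻¹⁴ V²
V_n = √(7.01×10⁻¹⁴) = 2.65×10⁻⁷ V = 265 nV

265 nV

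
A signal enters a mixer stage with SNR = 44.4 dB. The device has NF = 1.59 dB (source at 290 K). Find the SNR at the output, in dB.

By definition F = SNR_in/SNR_out, so in dB: SNR_out = SNR_in − NF
SNR_out = 44.4 − 1.59 = 42.81 dB

42.81 dB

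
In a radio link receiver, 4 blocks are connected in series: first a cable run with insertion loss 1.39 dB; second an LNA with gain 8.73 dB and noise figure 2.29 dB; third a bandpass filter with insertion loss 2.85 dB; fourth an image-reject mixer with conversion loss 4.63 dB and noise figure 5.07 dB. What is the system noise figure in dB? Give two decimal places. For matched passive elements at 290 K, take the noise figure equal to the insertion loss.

5.17 dB

Convert to linear (a loss of L dB is a gain of −L dB): F_i = 10^(NF_i/10), G_i = 10^(G_i,dB/10)
  Stage 1: F_1 = 10^(1.39/10) = 1.377, G_1 = 10^(−1.39/10) = 0.7261
  Stage 2: F_2 = 10^(2.29/10) = 1.694, G_2 = 10^(8.73/10) = 7.464
  Stage 3: F_3 = 10^(2.85/10) = 1.928, G_3 = 10^(−2.85/10) = 0.5188
  Stage 4: F_4 = 10^(5.07/10) = 3.214, G_4 = 10^(−4.63/10) = 0.3443
Friis cascade:
  F = 1.377 + (1.694 − 1)/0.7261 + (1.928 − 1)/5.420 + (3.214 − 1)/2.812 = 3.292
NF = 10 log₁₀(3.292) = 5.17 dB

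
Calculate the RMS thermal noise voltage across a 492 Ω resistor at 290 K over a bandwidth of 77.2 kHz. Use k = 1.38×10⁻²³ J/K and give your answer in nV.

780 nV

V_n = √(4kTRB)
4kTRB = 4 × 1.38×10⁻²³ × 290 × 4.92×10² × 7.72×10⁴ = 6.08×10⁻¹³ V²
V_n = √(6.08×10⁻¹³) = 7.80×10⁻⁷ V = 780 nV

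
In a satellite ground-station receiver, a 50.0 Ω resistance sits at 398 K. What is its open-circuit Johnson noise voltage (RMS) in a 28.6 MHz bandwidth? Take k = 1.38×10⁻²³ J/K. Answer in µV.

5.61 µV

V_n = √(4kTRB)
4kTRB = 4 × 1.38×10⁻²³ × 398 × 5.00×10¹ × 2.86×10⁷ = 3.14×10⁻¹¹ V²
V_n = √(3.14×10⁻¹¹) = 5.61×10⁻⁶ V = 5.61 µV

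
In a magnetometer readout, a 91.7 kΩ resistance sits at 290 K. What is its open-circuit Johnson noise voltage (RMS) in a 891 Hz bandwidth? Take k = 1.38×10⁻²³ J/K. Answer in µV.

1.14 µV

V_n = √(4kTRB)
4kTRB = 4 × 1.38×10⁻²³ × 290 × 9.17×10⁴ × 8.91×10² = 1.31×10⁻¹² V²
V_n = √(1.31×10⁻¹²) = 1.14×10⁻⁶ V = 1.14 µV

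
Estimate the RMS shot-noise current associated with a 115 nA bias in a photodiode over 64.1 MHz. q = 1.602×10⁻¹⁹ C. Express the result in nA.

1.54 nA

I_n = √(2qI·B)
2qI·B = 2 × 1.602×10⁻¹⁹ × 1.15×10⁻⁷ × 6.41×10⁷ = 2.36×10⁻¹⁸ A²
I_n = √(2.36×10⁻¹⁸) = 1.54×10⁻⁹ A = 1.54 nA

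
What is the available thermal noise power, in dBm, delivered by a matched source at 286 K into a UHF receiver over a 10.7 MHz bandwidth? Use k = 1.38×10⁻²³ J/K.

P_n = kTB = 1.38×10⁻²³ × 286 × 1.07×10⁷ = 4.22×10⁻¹⁴ W
In dBm: 10 log₁₀(4.22×10⁻¹⁴ / 10⁻³) = −103.7 dBm

−103.7 dBm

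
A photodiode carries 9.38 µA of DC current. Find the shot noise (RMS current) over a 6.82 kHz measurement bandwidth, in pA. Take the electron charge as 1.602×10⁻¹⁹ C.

143 pA

I_n = √(2qI·B)
2qI·B = 2 × 1.602×10⁻¹⁹ × 9.38×10⁻⁶ × 6.82×10³ = 2.05×10⁻²⁰ A²
I_n = √(2.05×10⁻²⁰) = 1.43×10⁻¹⁰ A = 143 pA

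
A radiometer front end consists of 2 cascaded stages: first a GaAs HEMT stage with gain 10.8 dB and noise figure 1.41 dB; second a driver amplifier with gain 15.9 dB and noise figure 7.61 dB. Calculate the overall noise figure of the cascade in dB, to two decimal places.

Convert to linear (a loss of L dB is a gain of −L dB): F_i = 10^(NF_i/10), G_i = 10^(G_i,dB/10)
  Stage 1: F_1 = 10^(1.41/10) = 1.384, G_1 = 10^(10.8/10) = 12.02
  Stage 2: F_2 = 10^(7.61/10) = 5.768, G_2 = 10^(15.9/10) = 38.90
Friis cascade:
  F = 1.384 + (5.768 − 1)/12.02 = 1.780
NF = 10 log₁₀(1.780) = 2.50 dB

2.50 dB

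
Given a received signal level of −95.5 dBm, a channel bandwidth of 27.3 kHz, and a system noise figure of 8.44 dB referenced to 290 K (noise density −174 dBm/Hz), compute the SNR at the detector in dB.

25.7 dB

Noise floor: N = −174 + 10 log₁₀(B) + NF
10 log₁₀(2.73×10⁴) = 44.36 dB
N = −174 + 44.36 + 8.44 = −121.20 dBm
SNR = P_sig − N = −95.5 − (−121.20) = 25.70 dB → 25.7 dB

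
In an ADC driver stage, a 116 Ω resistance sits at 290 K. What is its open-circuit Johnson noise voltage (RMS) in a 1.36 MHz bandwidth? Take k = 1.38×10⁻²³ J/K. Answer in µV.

V_n = √(4kTRB)
4kTRB = 4 × 1.38×10⁻²³ × 290 × 1.16×10² × 1.36×10⁶ = 2.53×10⁻¹² V²
V_n = √(2.53×10⁻¹²) = 1.59×10⁻⁶ V = 1.59 µV

1.59 µV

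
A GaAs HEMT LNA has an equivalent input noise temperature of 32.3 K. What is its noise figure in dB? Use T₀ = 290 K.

0.459 dB

F = 1 + T_e/T₀ = 1 + 32.3/290 = 1.11138
NF = 10 log₁₀(1.11138) = 0.459 dB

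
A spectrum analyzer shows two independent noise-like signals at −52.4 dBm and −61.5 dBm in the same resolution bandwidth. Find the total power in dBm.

Convert to linear, add, convert back:
P₁ = 5.75×10⁻⁹ W, P₂ = 7.08×10⁻¹⁰ W
P_tot = 6.46×10⁻⁹ W → 10 log₁₀(P_tot / 10⁻³) = −51.9 dBm

−51.9 dBm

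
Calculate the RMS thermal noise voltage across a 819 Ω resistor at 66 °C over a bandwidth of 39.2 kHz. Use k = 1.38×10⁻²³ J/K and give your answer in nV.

T = 66 °C + 273.15 = 339.15 K
V_n = √(4kTRB)
4kTRB = 4 × 1.38×10⁻²³ × 339.15 × 8.19×10² × 3.92×10⁴ = 6.01×10⁻¹³ V²
V_n = √(6.01×10⁻¹³) = 7.75×10⁻⁷ V = 775 nV

775 nV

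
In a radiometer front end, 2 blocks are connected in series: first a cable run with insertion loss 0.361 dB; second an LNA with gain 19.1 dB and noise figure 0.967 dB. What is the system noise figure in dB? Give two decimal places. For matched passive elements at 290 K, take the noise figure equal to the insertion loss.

Convert to linear (a loss of L dB is a gain of −L dB): F_i = 10^(NF_i/10), G_i = 10^(G_i,dB/10)
  Stage 1: F_1 = 10^(0.361/10) = 1.087, G_1 = 10^(−0.361/10) = 0.9202
  Stage 2: F_2 = 10^(0.967/10) = 1.249, G_2 = 10^(19.1/10) = 81.28
Friis cascade:
  F = 1.087 + (1.249 − 1)/0.9202 = 1.358
NF = 10 log₁₀(1.358) = 1.33 dB

1.33 dB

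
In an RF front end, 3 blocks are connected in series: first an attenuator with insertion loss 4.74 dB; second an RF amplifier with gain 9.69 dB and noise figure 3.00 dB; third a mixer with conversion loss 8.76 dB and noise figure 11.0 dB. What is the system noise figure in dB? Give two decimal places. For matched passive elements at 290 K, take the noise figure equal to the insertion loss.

9.85 dB

Convert to linear (a loss of L dB is a gain of −L dB): F_i = 10^(NF_i/10), G_i = 10^(G_i,dB/10)
  Stage 1: F_1 = 10^(4.74/10) = 2.979, G_1 = 10^(−4.74/10) = 0.3357
  Stage 2: F_2 = 10^(3.00/10) = 1.995, G_2 = 10^(9.69/10) = 9.311
  Stage 3: F_3 = 10^(11.0/10) = 12.59, G_3 = 10^(−8.76/10) = 0.1330
Friis cascade:
  F = 2.979 + (1.995 − 1)/0.3357 + (12.59 − 1)/3.126 = 9.650
NF = 10 log₁₀(9.650) = 9.85 dB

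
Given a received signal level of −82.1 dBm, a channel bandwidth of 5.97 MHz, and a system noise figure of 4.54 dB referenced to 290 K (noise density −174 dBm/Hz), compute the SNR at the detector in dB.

Noise floor: N = −174 + 10 log₁₀(B) + NF
10 log₁₀(5.97×10⁶) = 67.76 dB
N = −174 + 67.76 + 4.54 = −101.70 dBm
SNR = P_sig − N = −82.1 − (−101.70) = 19.60 dB → 19.6 dB

19.6 dB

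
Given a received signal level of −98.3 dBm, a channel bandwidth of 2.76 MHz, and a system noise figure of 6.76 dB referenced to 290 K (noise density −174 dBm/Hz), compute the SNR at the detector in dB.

Noise floor: N = −174 + 10 log₁₀(B) + NF
10 log₁₀(2.76×10⁶) = 64.41 dB
N = −174 + 64.41 + 6.76 = −102.83 dBm
SNR = P_sig − N = −98.3 − (−102.83) = 4.53 dB → 4.5 dB

4.5 dB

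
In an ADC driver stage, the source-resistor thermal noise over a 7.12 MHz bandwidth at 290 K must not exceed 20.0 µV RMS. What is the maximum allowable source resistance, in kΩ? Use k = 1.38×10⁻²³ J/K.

Johnson–Nyquist: V_n = √(4kTRB) ⇒ R = V_n² / (4kTB)
4kTB = 4 × 1.38×10⁻²³ × 290 × 7.12×10⁶ = 1.14×10⁻¹³
R = (2.00×10⁻⁵)² / 1.14×10⁻¹³ = 3.51×10³ Ω = 3.51 kΩ

3.51 kΩ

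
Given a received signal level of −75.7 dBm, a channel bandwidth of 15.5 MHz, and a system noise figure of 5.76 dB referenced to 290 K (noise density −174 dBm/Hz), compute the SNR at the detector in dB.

20.6 dB

Noise floor: N = −174 + 10 log₁₀(B) + NF
10 log₁₀(1.55×10⁷) = 71.9 dB
N = −174 + 71.9 + 5.76 = −96.34 dBm
SNR = P_sig − N = −75.7 − (−96.34) = 20.64 dB → 20.6 dB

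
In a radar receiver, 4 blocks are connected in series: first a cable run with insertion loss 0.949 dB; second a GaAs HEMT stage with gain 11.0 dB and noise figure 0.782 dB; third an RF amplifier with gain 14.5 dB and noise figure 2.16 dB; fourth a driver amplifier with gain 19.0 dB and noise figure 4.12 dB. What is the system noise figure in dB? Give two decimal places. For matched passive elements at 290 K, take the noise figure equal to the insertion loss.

Convert to linear (a loss of L dB is a gain of −L dB): F_i = 10^(NF_i/10), G_i = 10^(G_i,dB/10)
  Stage 1: F_1 = 10^(0.949/10) = 1.244, G_1 = 10^(−0.949/10) = 0.8037
  Stage 2: F_2 = 10^(0.782/10) = 1.197, G_2 = 10^(11.0/10) = 12.59
  Stage 3: F_3 = 10^(2.16/10) = 1.644, G_3 = 10^(14.5/10) = 28.18
  Stage 4: F_4 = 10^(4.12/10) = 2.582, G_4 = 10^(19.0/10) = 79.43
Friis cascade:
  F = 1.244 + (1.197 − 1)/0.8037 + (1.644 − 1)/10.12 + (2.582 − 1)/285.2 = 1.559
NF = 10 log₁₀(1.559) = 1.93 dB

1.93 dB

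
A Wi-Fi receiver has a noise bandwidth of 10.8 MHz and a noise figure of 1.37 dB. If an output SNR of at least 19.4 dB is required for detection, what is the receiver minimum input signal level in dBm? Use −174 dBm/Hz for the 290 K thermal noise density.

Sensitivity = −174 + 10 log₁₀(B) + NF + SNR_min
= −174 + 70.33 + 1.37 + 19.4
= −82.90 dBm → −82.9 dBm

−82.9 dBm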